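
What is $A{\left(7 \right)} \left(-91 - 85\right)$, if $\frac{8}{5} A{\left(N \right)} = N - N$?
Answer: $0$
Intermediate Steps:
$A{\left(N \right)} = 0$ ($A{\left(N \right)} = \frac{5 \left(N - N\right)}{8} = \frac{5}{8} \cdot 0 = 0$)
$A{\left(7 \right)} \left(-91 - 85\right) = 0 \left(-91 - 85\right) = 0 \left(-176\right) = 0$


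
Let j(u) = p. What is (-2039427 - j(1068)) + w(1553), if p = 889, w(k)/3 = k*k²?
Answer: 11234577815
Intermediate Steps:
w(k) = 3*k³ (w(k) = 3*(k*k²) = 3*k³)
j(u) = 889
(-2039427 - j(1068)) + w(1553) = (-2039427 - 1*889) + 3*1553³ = (-2039427 - 889) + 3*3745539377 = -2040316 + 11236618131 = 11234577815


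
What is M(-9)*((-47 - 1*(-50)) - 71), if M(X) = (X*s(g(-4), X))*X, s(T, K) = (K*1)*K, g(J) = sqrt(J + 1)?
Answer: -446148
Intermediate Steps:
g(J) = sqrt(1 + J)
s(T, K) = K**2 (s(T, K) = K*K = K**2)
M(X) = X**4 (M(X) = (X*X**2)*X = X**3*X = X**4)
M(-9)*((-47 - 1*(-50)) - 71) = (-9)**4*((-47 - 1*(-50)) - 71) = 6561*((-47 + 50) - 71) = 6561*(3 - 71) = 6561*(-68) = -446148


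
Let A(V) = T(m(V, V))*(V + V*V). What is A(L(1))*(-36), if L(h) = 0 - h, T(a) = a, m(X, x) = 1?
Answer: 0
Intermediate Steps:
L(h) = -h
A(V) = V + V**2 (A(V) = 1*(V + V*V) = 1*(V + V**2) = V + V**2)
A(L(1))*(-36) = ((-1*1)*(1 - 1*1))*(-36) = -(1 - 1)*(-36) = -1*0*(-36) = 0*(-36) = 0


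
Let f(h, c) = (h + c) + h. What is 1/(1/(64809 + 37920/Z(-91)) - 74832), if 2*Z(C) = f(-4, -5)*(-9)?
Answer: -2552831/191033449353 ≈ -1.3363e-5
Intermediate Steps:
f(h, c) = c + 2*h (f(h, c) = (c + h) + h = c + 2*h)
Z(C) = 117/2 (Z(C) = ((-5 + 2*(-4))*(-9))/2 = ((-5 - 8)*(-9))/2 = (-13*(-9))/2 = (½)*117 = 117/2)
1/(1/(64809 + 37920/Z(-91)) - 74832) = 1/(1/(64809 + 37920/(117/2)) - 74832) = 1/(1/(64809 + 37920*(2/117)) - 74832) = 1/(1/(64809 + 25280/39) - 74832) = 1/(1/(2552831/39) - 74832) = 1/(39/2552831 - 74832) = 1/(-191033449353/2552831) = -2552831/191033449353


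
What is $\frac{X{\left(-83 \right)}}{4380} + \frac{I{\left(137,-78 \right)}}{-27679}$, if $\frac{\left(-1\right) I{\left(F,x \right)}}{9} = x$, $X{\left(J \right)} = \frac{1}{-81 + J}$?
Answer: $- \frac{504288319}{19882379280} \approx -0.025364$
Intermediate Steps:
$I{\left(F,x \right)} = - 9 x$
$\frac{X{\left(-83 \right)}}{4380} + \frac{I{\left(137,-78 \right)}}{-27679} = \frac{1}{\left(-81 - 83\right) 4380} + \frac{\left(-9\right) \left(-78\right)}{-27679} = \frac{1}{-164} \cdot \frac{1}{4380} + 702 \left(- \frac{1}{27679}\right) = \left(- \frac{1}{164}\right) \frac{1}{4380} - \frac{702}{27679} = - \frac{1}{718320} - \frac{702}{27679} = - \frac{504288319}{19882379280}$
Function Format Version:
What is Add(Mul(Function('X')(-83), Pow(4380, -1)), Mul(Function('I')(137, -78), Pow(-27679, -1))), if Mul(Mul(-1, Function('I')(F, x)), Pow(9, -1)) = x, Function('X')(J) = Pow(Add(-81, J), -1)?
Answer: Rational(-504288319, 19882379280) ≈ -0.025364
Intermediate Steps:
Function('I')(F, x) = Mul(-9, x)
Add(Mul(Function('X')(-83), Pow(4380, -1)), Mul(Function('I')(137, -78), Pow(-27679, -1))) = Add(Mul(Pow(Add(-81, -83), -1), Pow(4380, -1)), Mul(Mul(-9, -78), Pow(-27679, -1))) = Add(Mul(Pow(-164, -1), Rational(1, 4380)), Mul(702, Rational(-1, 27679))) = Add(Mul(Rational(-1, 164), Rational(1, 4380)), Rational(-702, 27679)) = Add(Rational(-1, 718320), Rational(-702, 27679)) = Rational(-504288319, 19882379280)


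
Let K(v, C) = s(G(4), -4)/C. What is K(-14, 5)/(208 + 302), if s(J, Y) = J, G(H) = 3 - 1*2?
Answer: 1/2550 ≈ 0.00039216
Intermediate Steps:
G(H) = 1 (G(H) = 3 - 2 = 1)
K(v, C) = 1/C
K(-14, 5)/(208 + 302) = 1/((208 + 302)*5) = (⅕)/510 = (1/510)*(⅕) = 1/2550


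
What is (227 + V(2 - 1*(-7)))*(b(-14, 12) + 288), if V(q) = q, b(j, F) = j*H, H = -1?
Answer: 71272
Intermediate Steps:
b(j, F) = -j (b(j, F) = j*(-1) = -j)
(227 + V(2 - 1*(-7)))*(b(-14, 12) + 288) = (227 + (2 - 1*(-7)))*(-1*(-14) + 288) = (227 + (2 + 7))*(14 + 288) = (227 + 9)*302 = 236*302 = 71272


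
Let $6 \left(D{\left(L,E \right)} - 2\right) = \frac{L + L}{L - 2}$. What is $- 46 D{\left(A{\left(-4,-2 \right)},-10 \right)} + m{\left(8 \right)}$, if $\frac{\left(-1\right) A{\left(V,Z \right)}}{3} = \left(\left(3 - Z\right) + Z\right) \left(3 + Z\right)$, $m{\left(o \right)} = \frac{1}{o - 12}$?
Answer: $- \frac{4611}{44} \approx -104.8$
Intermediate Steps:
$m{\left(o \right)} = \frac{1}{-12 + o}$
$A{\left(V,Z \right)} = -27 - 9 Z$ ($A{\left(V,Z \right)} = - 3 \left(\left(3 - Z\right) + Z\right) \left(3 + Z\right) = - 3 \cdot 3 \left(3 + Z\right) = - 3 \left(9 + 3 Z\right) = -27 - 9 Z$)
$D{\left(L,E \right)} = 2 + \frac{L}{3 \left(-2 + L\right)}$ ($D{\left(L,E \right)} = 2 + \frac{\left(L + L\right) \frac{1}{L - 2}}{6} = 2 + \frac{2 L \frac{1}{-2 + L}}{6} = 2 + \frac{L}{3 \left(-2 + L\right)}$)
$- 46 D{\left(A{\left(-4,-2 \right)},-10 \right)} + m{\left(8 \right)} = - 46 \frac{-12 + 7 \left(-27 - -18\right)}{3 \left(-2 - 9\right)} + \frac{1}{-12 + 8} = - 46 \frac{-12 + 7 \left(-27 + 18\right)}{3 \left(-2 + \left(-27 + 18\right)\right)} + \frac{1}{-4} = - 46 \frac{-12 + 7 \left(-9\right)}{3 \left(-2 - 9\right)} - \frac{1}{4} = - 46 \frac{-12 - 63}{3 \left(-11\right)} - \frac{1}{4} = - 46 \cdot \frac{1}{3} \left(- \frac{1}{11}\right) \left(-75\right) - \frac{1}{4} = \left(-46\right) \frac{25}{11} - \frac{1}{4} = - \frac{1150}{11} - \frac{1}{4} = - \frac{4611}{44}$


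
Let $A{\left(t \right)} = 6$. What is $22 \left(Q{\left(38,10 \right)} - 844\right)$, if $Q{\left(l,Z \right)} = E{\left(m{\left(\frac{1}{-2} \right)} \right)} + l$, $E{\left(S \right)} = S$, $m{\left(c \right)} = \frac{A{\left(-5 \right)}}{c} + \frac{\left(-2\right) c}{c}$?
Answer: $-18040$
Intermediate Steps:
$m{\left(c \right)} = -2 + \frac{6}{c}$ ($m{\left(c \right)} = \frac{6}{c} + \frac{\left(-2\right) c}{c} = \frac{6}{c} - 2 = -2 + \frac{6}{c}$)
$Q{\left(l,Z \right)} = -14 + l$ ($Q{\left(l,Z \right)} = \left(-2 + \frac{6}{\frac{1}{-2}}\right) + l = \left(-2 + \frac{6}{- \frac{1}{2}}\right) + l = \left(-2 + 6 \left(-2\right)\right) + l = \left(-2 - 12\right) + l = -14 + l$)
$22 \left(Q{\left(38,10 \right)} - 844\right) = 22 \left(\left(-14 + 38\right) - 844\right) = 22 \left(24 - 844\right) = 22 \left(-820\right) = -18040$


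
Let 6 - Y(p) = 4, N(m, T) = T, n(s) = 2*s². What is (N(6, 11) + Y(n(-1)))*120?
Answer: 1560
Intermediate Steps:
Y(p) = 2 (Y(p) = 6 - 1*4 = 6 - 4 = 2)
(N(6, 11) + Y(n(-1)))*120 = (11 + 2)*120 = 13*120 = 1560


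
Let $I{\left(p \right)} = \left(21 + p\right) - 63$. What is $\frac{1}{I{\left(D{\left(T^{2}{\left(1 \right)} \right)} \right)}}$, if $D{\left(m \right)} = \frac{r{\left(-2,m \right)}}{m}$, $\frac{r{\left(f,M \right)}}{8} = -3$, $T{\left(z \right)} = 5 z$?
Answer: $- \frac{25}{1074} \approx -0.023277$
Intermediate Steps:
$r{\left(f,M \right)} = -24$ ($r{\left(f,M \right)} = 8 \left(-3\right) = -24$)
$D{\left(m \right)} = - \frac{24}{m}$
$I{\left(p \right)} = -42 + p$
$\frac{1}{I{\left(D{\left(T^{2}{\left(1 \right)} \right)} \right)}} = \frac{1}{-42 - \frac{24}{\left(5 \cdot 1\right)^{2}}} = \frac{1}{-42 - \frac{24}{5^{2}}} = \frac{1}{-42 - \frac{24}{25}} = \frac{1}{- \frac{1074}{25}} = - \frac{25}{1074}$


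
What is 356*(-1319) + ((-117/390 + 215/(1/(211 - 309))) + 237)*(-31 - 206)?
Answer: 44679281/10 ≈ 4.4679e+6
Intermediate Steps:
356*(-1319) + ((-117/390 + 215/(1/(211 - 309))) + 237)*(-31 - 206) = -469564 + ((-117*1/390 + 215/(1/(-98))) + 237)*(-237) = -469564 + ((-3/10 + 215/(-1/98)) + 237)*(-237) = -469564 + ((-3/10 + 215*(-98)) + 237)*(-237) = -469564 + ((-3/10 - 21070) + 237)*(-237) = -469564 + (-210703/10 + 237)*(-237) = -469564 - 208333/10*(-237) = -469564 + 49374921/10 = 44679281/10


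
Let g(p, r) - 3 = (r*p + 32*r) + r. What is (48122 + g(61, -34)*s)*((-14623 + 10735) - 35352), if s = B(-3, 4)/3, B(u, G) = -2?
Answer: -1971836160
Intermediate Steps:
g(p, r) = 3 + 33*r + p*r (g(p, r) = 3 + ((r*p + 32*r) + r) = 3 + ((p*r + 32*r) + r) = 3 + ((32*r + p*r) + r) = 3 + (33*r + p*r) = 3 + 33*r + p*r)
s = -2/3 ≈ -0.66667
(48122 + g(61, -34)*s)*((-14623 + 10735) - 35352) = (48122 + (3 + 33*(-34) + 61*(-34))*(-2/3))*((-14623 + 10735) - 35352) = (48122 + (3 - 1122 - 2074)*(-2/3))*(-3888 - 35352) = (48122 - 3193*(-2/3))*(-39240) = (48122 + 6386/3)*(-39240) = (150752/3)*(-39240) = -1971836160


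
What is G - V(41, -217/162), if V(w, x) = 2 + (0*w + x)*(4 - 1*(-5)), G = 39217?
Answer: 706087/18 ≈ 39227.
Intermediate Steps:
V(w, x) = 2 + 9*x (V(w, x) = 2 + (0 + x)*(4 + 5) = 2 + x*9 = 2 + 9*x)
G - V(41, -217/162) = 39217 - (2 + 9*(-217/162)) = 39217 - (2 - 217/18) = 39217 - 1*(-181/18) = 39217 + 181/18 = 706087/18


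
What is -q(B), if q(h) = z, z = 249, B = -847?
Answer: -249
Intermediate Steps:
q(h) = 249
-q(B) = -1*249 = -249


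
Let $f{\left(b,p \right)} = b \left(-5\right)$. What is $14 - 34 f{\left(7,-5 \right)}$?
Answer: $1204$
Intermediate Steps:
$f{\left(b,p \right)} = - 5 b$
$14 - 34 f{\left(7,-5 \right)} = 14 - 34 \left(\left(-5\right) 7\right) = 14 - -1190 = 14 + 1190 = 1204$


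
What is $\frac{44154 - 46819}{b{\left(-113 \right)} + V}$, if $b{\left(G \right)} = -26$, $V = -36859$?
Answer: $\frac{533}{7377} \approx 0.072252$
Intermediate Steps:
$\frac{44154 - 46819}{b{\left(-113 \right)} + V} = \frac{44154 - 46819}{-26 - 36859} = - \frac{2665}{-36885} = \left(-2665\right) \left(- \frac{1}{36885}\right) = \frac{533}{7377}$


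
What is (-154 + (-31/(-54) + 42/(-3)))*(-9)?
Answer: 9041/6 ≈ 1506.8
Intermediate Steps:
(-154 + (-31/(-54) + 42/(-3)))*(-9) = (-154 + (-31*(-1/54) + 42*(-⅓)))*(-9) = (-154 + (31/54 - 14))*(-9) = (-154 - 725/54)*(-9) = -9041/54*(-9) = 9041/6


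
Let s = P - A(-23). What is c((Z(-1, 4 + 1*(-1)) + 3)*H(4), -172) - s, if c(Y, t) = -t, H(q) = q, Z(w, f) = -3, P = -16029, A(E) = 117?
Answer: 16318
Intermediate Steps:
s = -16146 (s = -16029 - 1*117 = -16029 - 117 = -16146)
c((Z(-1, 4 + 1*(-1)) + 3)*H(4), -172) - s = -1*(-172) - 1*(-16146) = 172 + 16146 = 16318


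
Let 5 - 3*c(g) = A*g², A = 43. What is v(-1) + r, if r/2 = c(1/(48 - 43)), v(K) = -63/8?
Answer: -3413/600 ≈ -5.6883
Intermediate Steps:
v(K) = -63/8 (v(K) = -63*⅛ = -63/8)
c(g) = 5/3 - 43*g²/3
r = 164/75 (r = 2*(5/3 - 43/(3*(48 - 43)²)) = 2*(5/3 - 43*(1/5)²/3) = 2*(5/3 - 43*(⅕)²/3) = 2*(5/3 - 43/3*1/25) = 2*(5/3 - 43/75) = 2*(82/75) = 164/75 ≈ 2.1867)
v(-1) + r = -63/8 + 164/75 = -3413/600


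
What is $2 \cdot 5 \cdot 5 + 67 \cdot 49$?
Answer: $3333$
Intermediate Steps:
$2 \cdot 5 \cdot 5 + 67 \cdot 49 = 10 \cdot 5 + 3283 = 50 + 3283 = 3333$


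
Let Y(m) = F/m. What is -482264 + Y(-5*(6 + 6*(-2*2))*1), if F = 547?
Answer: -43403213/90 ≈ -4.8226e+5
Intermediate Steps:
Y(m) = 547/m
-482264 + Y(-5*(6 + 6*(-2*2))*1) = -482264 + 547/((-5*(6 + 6*(-2*2))*1)) = -482264 + 547/((-5*(6 + 6*(-4))*1)) = -482264 + 547/((-5*(6 - 24)*1)) = -482264 + 547/((-5*(-18)*1)) = -482264 + 547/((90*1)) = -482264 + 547/90 = -43403213/90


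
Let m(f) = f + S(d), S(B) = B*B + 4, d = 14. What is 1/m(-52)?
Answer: 1/148 ≈ 0.0067568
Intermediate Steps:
S(B) = 4 + B² (S(B) = B² + 4 = 4 + B²)
m(f) = 200 + f (m(f) = f + (4 + 14²) = f + (4 + 196) = f + 200 = 200 + f)
1/m(-52) = 1/(200 - 52) = 1/148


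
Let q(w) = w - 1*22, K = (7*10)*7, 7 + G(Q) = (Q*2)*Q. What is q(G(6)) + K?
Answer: 533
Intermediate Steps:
G(Q) = -7 + 2*Q² (G(Q) = -7 + (Q*2)*Q = -7 + (2*Q)*Q = -7 + 2*Q²)
K = 490 (K = 70*7 = 490)
q(w) = -22 + w (q(w) = w - 22 = -22 + w)
q(G(6)) + K = (-22 + (-7 + 2*6²)) + 490 = (-22 + (-7 + 2*36)) + 490 = (-22 + (-7 + 72)) + 490 = (-22 + 65) + 490 = 43 + 490 = 533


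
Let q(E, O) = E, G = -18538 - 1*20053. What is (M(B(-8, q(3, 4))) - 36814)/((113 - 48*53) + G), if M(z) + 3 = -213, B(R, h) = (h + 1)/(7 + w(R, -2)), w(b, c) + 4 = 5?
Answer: 18515/20511 ≈ 0.90269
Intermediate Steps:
G = -38591 (G = -18538 - 20053 = -38591)
w(b, c) = 1 (w(b, c) = -4 + 5 = 1)
B(R, h) = ⅛ + h/8 (B(R, h) = (h + 1)/(7 + 1) = (1 + h)/8 = (1 + h)*(⅛) = ⅛ + h/8)
M(z) = -216 (M(z) = -3 - 213 = -216)
(M(B(-8, q(3, 4))) - 36814)/((113 - 48*53) + G) = (-216 - 36814)/((113 - 48*53) - 38591) = -37030/((113 - 2544) - 38591) = -37030/(-2431 - 38591) = -37030/(-41022) = -37030*(-1/41022) = 18515/20511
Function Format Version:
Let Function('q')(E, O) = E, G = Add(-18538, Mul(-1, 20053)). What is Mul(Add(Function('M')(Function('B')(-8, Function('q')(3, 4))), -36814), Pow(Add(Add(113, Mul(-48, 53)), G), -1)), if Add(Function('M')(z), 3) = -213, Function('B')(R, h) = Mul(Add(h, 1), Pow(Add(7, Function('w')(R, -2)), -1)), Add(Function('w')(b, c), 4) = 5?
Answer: Rational(18515, 20511) ≈ 0.90269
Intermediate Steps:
G = -38591 (G = Add(-18538, -20053) = -38591)
Function('w')(b, c) = 1 (Function('w')(b, c) = Add(-4, 5) = 1)
Function('B')(R, h) = Add(Rational(1, 8), Mul(Rational(1, 8), h)) (Function('B')(R, h) = Mul(Add(h, 1), Pow(Add(7, 1), -1)) = Mul(Add(1, h), Pow(8, -1)) = Mul(Add(1, h), Rational(1, 8)) = Add(Rational(1, 8), Mul(Rational(1, 8), h)))
Function('M')(z) = -216 (Function('M')(z) = Add(-3, -213) = -216)
Mul(Add(Function('M')(Function('B')(-8, Function('q')(3, 4))), -36814), Pow(Add(Add(113, Mul(-48, 53)), G), -1)) = Mul(Add(-216, -36814), Pow(Add(Add(113, Mul(-48, 53)), -38591), -1)) = Mul(-37030, Pow(Add(Add(113, -2544), -38591), -1)) = Mul(-37030, Pow(Add(-2431, -38591), -1)) = Mul(-37030, Pow(-41022, -1)) = Mul(-37030, Rational(-1, 41022)) = Rational(18515, 20511)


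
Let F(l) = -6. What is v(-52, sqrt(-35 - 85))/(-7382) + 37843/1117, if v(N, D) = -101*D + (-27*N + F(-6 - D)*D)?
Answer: 138894379/4122847 + 107*I*sqrt(30)/3691 ≈ 33.689 + 0.15878*I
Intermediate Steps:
v(N, D) = -107*D - 27*N (v(N, D) = -101*D + (-27*N - 6*D) = -107*D - 27*N)
v(-52, sqrt(-35 - 85))/(-7382) + 37843/1117 = (-107*sqrt(-35 - 85) - 27*(-52))/(-7382) + 37843/1117 = (-214*I*sqrt(30) + 1404)*(-1/7382) + 37843*(1/1117) = (-214*I*sqrt(30) + 1404)*(-1/7382) + 37843/1117 = (1404 - 214*I*sqrt(30))*(-1/7382) + 37843/1117 = (-702/3691 + 107*I*sqrt(30)/3691) + 37843/1117 = 138894379/4122847 + 107*I*sqrt(30)/3691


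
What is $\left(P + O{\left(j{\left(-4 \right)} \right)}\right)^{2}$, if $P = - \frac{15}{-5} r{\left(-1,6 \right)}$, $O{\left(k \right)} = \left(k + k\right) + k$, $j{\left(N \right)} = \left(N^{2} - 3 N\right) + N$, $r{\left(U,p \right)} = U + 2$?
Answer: $5625$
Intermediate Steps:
$r{\left(U,p \right)} = 2 + U$
$j{\left(N \right)} = N^{2} - 2 N$
$O{\left(k \right)} = 3 k$ ($O{\left(k \right)} = 2 k + k = 3 k$)
$P = 3$ ($P = - \frac{15}{-5} \left(2 - 1\right) = \left(-15\right) \left(- \frac{1}{5}\right) 1 = 3 \cdot 1 = 3$)
$\left(P + O{\left(j{\left(-4 \right)} \right)}\right)^{2} = \left(3 + 3 \left(- 4 \left(-2 - 4\right)\right)\right)^{2} = \left(3 + 3 \left(\left(-4\right) \left(-6\right)\right)\right)^{2} = \left(3 + 3 \cdot 24\right)^{2} = \left(3 + 72\right)^{2} = 75^{2} = 5625$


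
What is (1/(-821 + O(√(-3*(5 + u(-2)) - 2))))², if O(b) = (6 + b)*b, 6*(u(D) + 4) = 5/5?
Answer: 4*I/(9*(2204*√22 + 303513*I)) ≈ 1.4626e-6 + 4.9818e-8*I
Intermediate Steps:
u(D) = -23/6 (u(D) = -4 + (5/5)/6 = -4 + (5*(⅕))/6 = -4 + (⅙)*1 = -4 + ⅙ = -23/6)
O(b) = b*(6 + b)
(1/(-821 + O(√(-3*(5 + u(-2)) - 2))))² = (1/(-821 + √(-3*(5 - 23/6) - 2)*(6 + √(-3*(5 - 23/6) - 2))))² = (1/(-821 + √(-3*7/6 - 2)*(6 + √(-3*7/6 - 2))))² = (1/(-821 + √(-7/2 - 2)*(6 + √(-7/2 - 2))))² = (1/(-821 + √(-11/2)*(6 + √(-11/2))))² = (1/(-821 + (I*√22/2)*(6 + I*√22/2)))² = (1/(-821 + I*√22*(6 + I*√22/2)/2))² = (-821 + I*√22*(6 + I*√22/2)/2)⁻²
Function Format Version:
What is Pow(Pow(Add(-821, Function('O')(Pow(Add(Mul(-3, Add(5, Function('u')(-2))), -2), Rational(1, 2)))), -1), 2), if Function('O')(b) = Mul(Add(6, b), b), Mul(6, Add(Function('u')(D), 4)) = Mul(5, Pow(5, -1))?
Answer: Mul(Rational(4, 9), I, Pow(Add(Mul(2204, Pow(22, Rational(1, 2))), Mul(303513, I)), -1)) ≈ Add(1.4626e-6, Mul(4.9818e-8, I))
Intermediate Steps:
Function('u')(D) = Rational(-23, 6) (Function('u')(D) = Add(-4, Mul(Rational(1, 6), Mul(5, Pow(5, -1)))) = Add(-4, Mul(Rational(1, 6), Mul(5, Rational(1, 5)))) = Add(-4, Mul(Rational(1, 6), 1)) = Add(-4, Rational(1, 6)) = Rational(-23, 6))
Function('O')(b) = Mul(b, Add(6, b))
Pow(Pow(Add(-821, Function('O')(Pow(Add(Mul(-3, Add(5, Function('u')(-2))), -2), Rational(1, 2)))), -1), 2) = Pow(Pow(Add(-821, Mul(Pow(Add(Mul(-3, Add(5, Rational(-23, 6))), -2), Rational(1, 2)), Add(6, Pow(Add(Mul(-3, Add(5, Rational(-23, 6))), -2), Rational(1, 2))))), -1), 2) = Pow(Pow(Add(-821, Mul(Pow(Add(Mul(-3, Rational(7, 6)), -2), Rational(1, 2)), Add(6, Pow(Add(Mul(-3, Rational(7, 6)), -2), Rational(1, 2))))), -1), 2) = Pow(Pow(Add(-821, Mul(Pow(Add(Rational(-7, 2), -2), Rational(1, 2)), Add(6, Pow(Add(Rational(-7, 2), -2), Rational(1, 2))))), -1), 2) = Pow(Pow(Add(-821, Mul(Pow(Rational(-11, 2), Rational(1, 2)), Add(6, Pow(Rational(-11, 2), Rational(1, 2))))), -1), 2) = Pow(Pow(Add(-821, Mul(Mul(Rational(1, 2), I, Pow(22, Rational(1, 2))), Add(6, Mul(Rational(1, 2), I, Pow(22, Rational(1, 2)))))), -1), 2) = Pow(Pow(Add(-821, Mul(Rational(1, 2), I, Pow(22, Rational(1, 2)), Add(6, Mul(Rational(1, 2), I, Pow(22, Rational(1, 2)))))), -1), 2) = Pow(Add(-821, Mul(Rational(1, 2), I, Pow(22, Rational(1, 2)), Add(6, Mul(Rational(1, 2), I, Pow(22, Rational(1, 2)))))), -2)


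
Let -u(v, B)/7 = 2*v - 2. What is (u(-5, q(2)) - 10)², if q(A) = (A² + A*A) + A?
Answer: 5476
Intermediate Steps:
q(A) = A + 2*A² (q(A) = (A² + A²) + A = 2*A² + A = A + 2*A²)
u(v, B) = 14 - 14*v (u(v, B) = -7*(2*v - 2) = -7*(-2 + 2*v) = 14 - 14*v)
(u(-5, q(2)) - 10)² = ((14 - 14*(-5)) - 10)² = ((14 + 70) - 10)² = (84 - 10)² = 74² = 5476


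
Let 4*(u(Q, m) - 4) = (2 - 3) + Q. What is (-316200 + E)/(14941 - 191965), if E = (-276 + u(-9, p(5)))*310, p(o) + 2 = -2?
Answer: 133765/59008 ≈ 2.2669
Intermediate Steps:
p(o) = -4 (p(o) = -2 - 2 = -4)
u(Q, m) = 15/4 + Q/4 (u(Q, m) = 4 + ((2 - 3) + Q)/4 = 4 + (-1 + Q)/4 = 4 + (-¼ + Q/4) = 15/4 + Q/4)
E = -85095 (E = (-276 + (15/4 + (¼)*(-9)))*310 = (-276 + (15/4 - 9/4))*310 = (-276 + 3/2)*310 = -549/2*310 = -85095)
(-316200 + E)/(14941 - 191965) = (-316200 - 85095)/(14941 - 191965) = -401295/(-177024) = -401295*(-1/177024) = 133765/59008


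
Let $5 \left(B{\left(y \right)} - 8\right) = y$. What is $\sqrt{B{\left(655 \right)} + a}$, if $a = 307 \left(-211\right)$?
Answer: $9 i \sqrt{798} \approx 254.24 i$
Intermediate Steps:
$B{\left(y \right)} = 8 + \frac{y}{5}$
$a = -64777$
$\sqrt{B{\left(655 \right)} + a} = \sqrt{\left(8 + \frac{1}{5} \cdot 655\right) - 64777} = \sqrt{\left(8 + 131\right) - 64777} = \sqrt{139 - 64777} = \sqrt{-64638} = 9 i \sqrt{798}$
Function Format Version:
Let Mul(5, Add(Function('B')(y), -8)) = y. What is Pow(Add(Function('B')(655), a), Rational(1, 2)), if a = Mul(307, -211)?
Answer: Mul(9, I, Pow(798, Rational(1, 2))) ≈ Mul(254.24, I)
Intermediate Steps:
Function('B')(y) = Add(8, Mul(Rational(1, 5), y))
a = -64777
Pow(Add(Function('B')(655), a), Rational(1, 2)) = Pow(Add(Add(8, Mul(Rational(1, 5), 655)), -64777), Rational(1, 2)) = Pow(Add(Add(8, 131), -64777), Rational(1, 2)) = Pow(Add(139, -64777), Rational(1, 2)) = Pow(-64638, Rational(1, 2)) = Mul(9, I, Pow(798, Rational(1, 2)))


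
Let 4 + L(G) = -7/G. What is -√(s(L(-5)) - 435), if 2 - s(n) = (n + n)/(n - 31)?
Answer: -I*√764085/42 ≈ -20.812*I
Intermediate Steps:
L(G) = -4 - 7/G
s(n) = 2 - 2*n/(-31 + n) (s(n) = 2 - (n + n)/(n - 31) = 2 - 2*n/(-31 + n))
-√(s(L(-5)) - 435) = -√(-62/(-31 + (-4 - 7/(-5))) - 435) = -√(-62/(-31 + (-4 - 7*(-⅕))) - 435) = -√(-62/(-31 + (-4 + 7/5)) - 435) = -√(-62/(-31 - 13/5) - 435) = -√(-62/(-168/5) - 435) = -√(-62*(-5/168) - 435) = -√(155/84 - 435) = -√(-36385/84) = -I*√764085/42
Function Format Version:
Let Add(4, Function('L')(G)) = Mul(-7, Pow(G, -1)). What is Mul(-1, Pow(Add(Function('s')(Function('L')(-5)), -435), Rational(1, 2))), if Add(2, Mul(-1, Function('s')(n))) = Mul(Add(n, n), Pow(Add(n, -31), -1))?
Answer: Mul(Rational(-1, 42), I, Pow(764085, Rational(1, 2))) ≈ Mul(-20.812, I)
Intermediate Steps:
Function('L')(G) = Add(-4, Mul(-7, Pow(G, -1)))
Function('s')(n) = Add(2, Mul(-2, n, Pow(Add(-31, n), -1))) (Function('s')(n) = Add(2, Mul(-1, Mul(Add(n, n), Pow(Add(n, -31), -1)))) = Add(2, Mul(-1, Mul(Mul(2, n), Pow(Add(-31, n), -1)))) = Add(2, Mul(-1, Mul(2, n, Pow(Add(-31, n), -1)))) = Add(2, Mul(-2, n, Pow(Add(-31, n), -1))))
Mul(-1, Pow(Add(Function('s')(Function('L')(-5)), -435), Rational(1, 2))) = Mul(-1, Pow(Add(Mul(-62, Pow(Add(-31, Add(-4, Mul(-7, Pow(-5, -1)))), -1)), -435), Rational(1, 2))) = Mul(-1, Pow(Add(Mul(-62, Pow(Add(-31, Add(-4, Mul(-7, Rational(-1, 5)))), -1)), -435), Rational(1, 2))) = Mul(-1, Pow(Add(Mul(-62, Pow(Add(-31, Add(-4, Rational(7, 5))), -1)), -435), Rational(1, 2))) = Mul(-1, Pow(Add(Mul(-62, Pow(Add(-31, Rational(-13, 5)), -1)), -435), Rational(1, 2))) = Mul(-1, Pow(Add(Mul(-62, Pow(Rational(-168, 5), -1)), -435), Rational(1, 2))) = Mul(-1, Pow(Add(Mul(-62, Rational(-5, 168)), -435), Rational(1, 2))) = Mul(-1, Pow(Add(Rational(155, 84), -435), Rational(1, 2))) = Mul(-1, Pow(Rational(-36385, 84), Rational(1, 2))) = Mul(-1, Mul(Rational(1, 42), I, Pow(764085, Rational(1, 2)))) = Mul(Rational(-1, 42), I, Pow(764085, Rational(1, 2)))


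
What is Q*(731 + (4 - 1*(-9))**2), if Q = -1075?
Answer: -967500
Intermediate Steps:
Q*(731 + (4 - 1*(-9))**2) = -1075*(731 + (4 - 1*(-9))**2) = -1075*(731 + (4 + 9)**2) = -1075*(731 + 13**2) = -1075*(731 + 169) = -1075*900 = -967500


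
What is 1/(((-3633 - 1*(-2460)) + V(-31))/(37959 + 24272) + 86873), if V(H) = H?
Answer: 62231/5406192459 ≈ 1.1511e-5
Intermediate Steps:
1/(((-3633 - 1*(-2460)) + V(-31))/(37959 + 24272) + 86873) = 1/(((-3633 - 1*(-2460)) - 31)/(37959 + 24272) + 86873) = 1/(((-3633 + 2460) - 31)/62231 + 86873) = 1/((-1173 - 31)*(1/62231) + 86873) = 1/(-1204*1/62231 + 86873) = 1/(-1204/62231 + 86873) = 1/(5406192459/62231) = 62231/5406192459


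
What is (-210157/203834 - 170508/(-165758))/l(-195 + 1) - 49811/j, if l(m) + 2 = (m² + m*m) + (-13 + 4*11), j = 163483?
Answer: -63364670157410651207/207967021419543984938 ≈ -0.30469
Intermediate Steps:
l(m) = 29 + 2*m² (l(m) = -2 + ((m² + m*m) + (-13 + 4*11)) = -2 + ((m² + m²) + (-13 + 44)) = -2 + (2*m² + 31) = -2 + (31 + 2*m²) = 29 + 2*m²)
(-210157/203834 - 170508/(-165758))/l(-195 + 1) - 49811/j = (-210157/203834 - 170508/(-165758))/(29 + 2*(-195 + 1)²) - 49811/163483 = (-210157*1/203834 - 170508*(-1/165758))/(29 + 2*(-194)²) - 49811*1/163483 = (-210157/203834 + 85254/82879)/(29 + 2*37636) - 49811/163483 = -39938167/(16893558086*(29 + 75272)) - 49811/163483 = -39938167/16893558086/75301 - 49811/163483 = -39938167/16893558086*1/75301 - 49811/163483 = -39938167/1272101817433886 - 49811/163483 = -63364670157410651207/207967021419543984938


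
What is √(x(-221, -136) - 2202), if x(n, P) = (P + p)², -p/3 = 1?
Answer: √17119 ≈ 130.84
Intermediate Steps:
p = -3 (p = -3*1 = -3)
x(n, P) = (-3 + P)² (x(n, P) = (P - 3)² = (-3 + P)²)
√(x(-221, -136) - 2202) = √((-3 - 136)² - 2202) = √((-139)² - 2202) = √(19321 - 2202) = √17119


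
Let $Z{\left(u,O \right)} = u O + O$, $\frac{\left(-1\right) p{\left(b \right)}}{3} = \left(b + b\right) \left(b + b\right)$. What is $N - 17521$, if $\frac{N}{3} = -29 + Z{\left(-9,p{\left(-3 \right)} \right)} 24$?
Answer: $44600$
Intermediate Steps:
$p{\left(b \right)} = - 12 b^{2}$ ($p{\left(b \right)} = - 3 \left(b + b\right) \left(b + b\right) = - 3 \cdot 2 b 2 b = - 3 \cdot 4 b^{2} = - 12 b^{2}$)
$Z{\left(u,O \right)} = O + O u$ ($Z{\left(u,O \right)} = O u + O = O + O u$)
$N = 62121$ ($N = 3 \left(-29 + - 12 \left(-3\right)^{2} \left(1 - 9\right) 24\right) = 3 \left(-29 + \left(-12\right) 9 \left(-8\right) 24\right) = 3 \left(-29 + \left(-108\right) \left(-8\right) 24\right) = 3 \left(-29 + 864 \cdot 24\right) = 3 \left(-29 + 20736\right) = 3 \cdot 20707 = 62121$)
$N - 17521 = 62121 - 17521 = 44600$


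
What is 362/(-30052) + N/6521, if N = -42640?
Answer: -641888941/97984546 ≈ -6.5509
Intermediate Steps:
362/(-30052) + N/6521 = 362/(-30052) - 42640/6521 = 362*(-1/30052) - 42640*1/6521 = -181/15026 - 42640/6521 = -641888941/97984546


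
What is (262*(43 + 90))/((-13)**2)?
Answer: 34846/169 ≈ 206.19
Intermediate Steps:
(262*(43 + 90))/((-13)**2) = (262*133)/169 = 34846*(1/169) = 34846/169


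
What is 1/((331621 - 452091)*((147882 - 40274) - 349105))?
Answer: 1/29093143590 ≈ 3.4372e-11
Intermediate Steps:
1/((331621 - 452091)*((147882 - 40274) - 349105)) = 1/(-120470*(107608 - 349105)) = 1/(-120470*(-241497)) = 1/29093143590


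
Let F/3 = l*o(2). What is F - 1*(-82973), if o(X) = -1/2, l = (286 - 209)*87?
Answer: 145849/2 ≈ 72925.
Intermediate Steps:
l = 6699 (l = 77*87 = 6699)
o(X) = -½ (o(X) = -1*½ = -½)
F = -20097/2 (F = 3*(6699*(-½)) = 3*(-6699/2) = -20097/2 ≈ -10049.)
F - 1*(-82973) = -20097/2 - 1*(-82973) = -20097/2 + 82973 = 145849/2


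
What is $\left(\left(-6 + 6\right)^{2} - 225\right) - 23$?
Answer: $-248$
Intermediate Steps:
$\left(\left(-6 + 6\right)^{2} - 225\right) - 23 = \left(0^{2} - 225\right) - 23 = \left(0 - 225\right) - 23 = -225 - 23 = -248$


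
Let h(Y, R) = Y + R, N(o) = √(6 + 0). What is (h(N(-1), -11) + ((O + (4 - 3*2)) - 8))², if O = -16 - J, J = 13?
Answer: (50 - √6)² ≈ 2261.1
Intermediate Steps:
N(o) = √6
h(Y, R) = R + Y
O = -29 (O = -16 - 1*13 = -16 - 13 = -29)
(h(N(-1), -11) + ((O + (4 - 3*2)) - 8))² = ((-11 + √6) + ((-29 + (4 - 3*2)) - 8))² = ((-11 + √6) + ((-29 + (4 - 6)) - 8))² = ((-11 + √6) + ((-29 - 2) - 8))² = ((-11 + √6) + (-31 - 8))² = ((-11 + √6) - 39)² = (-50 + √6)²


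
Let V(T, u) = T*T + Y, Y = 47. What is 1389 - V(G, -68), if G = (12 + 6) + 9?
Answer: 613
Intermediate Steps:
G = 27 (G = 18 + 9 = 27)
V(T, u) = 47 + T**2 (V(T, u) = T*T + 47 = T**2 + 47 = 47 + T**2)
1389 - V(G, -68) = 1389 - (47 + 27**2) = 1389 - (47 + 729) = 1389 - 1*776 = 1389 - 776 = 613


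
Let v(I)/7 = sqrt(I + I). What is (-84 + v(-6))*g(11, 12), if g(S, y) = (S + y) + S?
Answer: -2856 + 476*I*sqrt(3) ≈ -2856.0 + 824.46*I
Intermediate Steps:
v(I) = 7*sqrt(2)*sqrt(I) (v(I) = 7*sqrt(I + I) = 7*sqrt(2*I) = 7*(sqrt(2)*sqrt(I)) = 7*sqrt(2)*sqrt(I))
g(S, y) = y + 2*S
(-84 + v(-6))*g(11, 12) = (-84 + 7*sqrt(2)*sqrt(-6))*(12 + 2*11) = (-84 + 7*sqrt(2)*(I*sqrt(6)))*(12 + 22) = (-84 + 14*I*sqrt(3))*34 = -2856 + 476*I*sqrt(3)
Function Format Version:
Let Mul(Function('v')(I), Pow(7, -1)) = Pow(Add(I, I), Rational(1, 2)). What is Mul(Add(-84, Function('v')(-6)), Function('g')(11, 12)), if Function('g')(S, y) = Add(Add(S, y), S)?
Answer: Add(-2856, Mul(476, I, Pow(3, Rational(1, 2)))) ≈ Add(-2856.0, Mul(824.46, I))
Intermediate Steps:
Function('v')(I) = Mul(7, Pow(2, Rational(1, 2)), Pow(I, Rational(1, 2))) (Function('v')(I) = Mul(7, Pow(Add(I, I), Rational(1, 2))) = Mul(7, Pow(Mul(2, I), Rational(1, 2))) = Mul(7, Mul(Pow(2, Rational(1, 2)), Pow(I, Rational(1, 2)))) = Mul(7, Pow(2, Rational(1, 2)), Pow(I, Rational(1, 2))))
Function('g')(S, y) = Add(y, Mul(2, S))
Mul(Add(-84, Function('v')(-6)), Function('g')(11, 12)) = Mul(Add(-84, Mul(7, Pow(2, Rational(1, 2)), Pow(-6, Rational(1, 2)))), Add(12, Mul(2, 11))) = Mul(Add(-84, Mul(7, Pow(2, Rational(1, 2)), Mul(I, Pow(6, Rational(1, 2))))), Add(12, 22)) = Mul(Add(-84, Mul(14, I, Pow(3, Rational(1, 2)))), 34) = Add(-2856, Mul(476, I, Pow(3, Rational(1, 2))))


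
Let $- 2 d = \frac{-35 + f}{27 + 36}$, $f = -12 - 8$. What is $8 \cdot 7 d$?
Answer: $\frac{220}{9} \approx 24.444$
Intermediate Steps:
$f = -20$ ($f = -12 - 8 = -20$)
$d = \frac{55}{126}$ ($d = - \frac{\left(-35 - 20\right) \frac{1}{27 + 36}}{2} = - \frac{\left(-55\right) \frac{1}{63}}{2} = \left(- \frac{1}{2}\right) \left(- \frac{55}{63}\right) = \frac{55}{126} \approx 0.43651$)
$8 \cdot 7 d = 8 \cdot 7 \cdot \frac{55}{126} = 56 \cdot \frac{55}{126} = \frac{220}{9}$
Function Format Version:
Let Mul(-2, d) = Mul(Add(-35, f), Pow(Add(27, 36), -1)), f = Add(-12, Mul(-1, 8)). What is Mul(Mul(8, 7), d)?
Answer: Rational(220, 9) ≈ 24.444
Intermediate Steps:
f = -20 (f = Add(-12, -8) = -20)
d = Rational(55, 126) (d = Mul(Rational(-1, 2), Mul(Add(-35, -20), Pow(Add(27, 36), -1))) = Mul(Rational(-1, 2), Mul(-55, Pow(63, -1))) = Mul(Rational(-1, 2), Mul(-55, Rational(1, 63))) = Mul(Rational(-1, 2), Rational(-55, 63)) = Rational(55, 126) ≈ 0.43651)
Mul(Mul(8, 7), d) = Mul(Mul(8, 7), Rational(55, 126)) = Mul(56, Rational(55, 126)) = Rational(220, 9)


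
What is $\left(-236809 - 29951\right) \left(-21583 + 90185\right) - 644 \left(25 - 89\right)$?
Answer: $-18300228304$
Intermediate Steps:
$\left(-236809 - 29951\right) \left(-21583 + 90185\right) - 644 \left(25 - 89\right) = \left(-266760\right) 68602 - 644 \left(-64\right) = -18300269520 - -41216 = -18300269520 + 41216 = -18300228304$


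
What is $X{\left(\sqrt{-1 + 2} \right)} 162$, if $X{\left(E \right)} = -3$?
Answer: $-486$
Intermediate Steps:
$X{\left(\sqrt{-1 + 2} \right)} 162 = \left(-3\right) 162 = -486$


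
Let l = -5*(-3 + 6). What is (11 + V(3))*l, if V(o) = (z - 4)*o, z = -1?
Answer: 60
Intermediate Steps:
V(o) = -5*o (V(o) = (-1 - 4)*o = -5*o)
l = -15 (l = -5*3 = -15)
(11 + V(3))*l = (11 - 5*3)*(-15) = (11 - 15)*(-15) = -4*(-15) = 60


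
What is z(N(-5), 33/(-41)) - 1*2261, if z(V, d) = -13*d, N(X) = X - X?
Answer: -92272/41 ≈ -2250.5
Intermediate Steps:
N(X) = 0
z(N(-5), 33/(-41)) - 1*2261 = -429/(-41) - 1*2261 = -429*(-1)/41 - 2261 = -13*(-33/41) - 2261 = 429/41 - 2261 = -92272/41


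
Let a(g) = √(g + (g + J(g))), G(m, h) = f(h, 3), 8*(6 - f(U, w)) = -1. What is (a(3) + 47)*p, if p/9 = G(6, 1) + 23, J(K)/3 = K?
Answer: 98559/8 + 2097*√15/8 ≈ 13335.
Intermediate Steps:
f(U, w) = 49/8 (f(U, w) = 6 - ⅛*(-1) = 6 + ⅛ = 49/8)
G(m, h) = 49/8
J(K) = 3*K
a(g) = √5*√g (a(g) = √(g + (g + 3*g)) = √(g + 4*g) = √(5*g) = √5*√g)
p = 2097/8 (p = 9*(49/8 + 23) = 9*(233/8) = 2097/8 ≈ 262.13)
(a(3) + 47)*p = (√5*√3 + 47)*(2097/8) = (√15 + 47)*(2097/8) = (47 + √15)*(2097/8) = 98559/8 + 2097*√15/8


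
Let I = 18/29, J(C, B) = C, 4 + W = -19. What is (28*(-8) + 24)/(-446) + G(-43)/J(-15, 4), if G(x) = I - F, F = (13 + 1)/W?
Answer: 163528/446223 ≈ 0.36647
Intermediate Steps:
W = -23 (W = -4 - 19 = -23)
I = 18/29 (I = 18*(1/29) = 18/29 ≈ 0.62069)
F = -14/23 (F = (13 + 1)/(-23) = 14*(-1/23) = -14/23 ≈ -0.60870)
G(x) = 820/667 (G(x) = 18/29 - 1*(-14/23) = 18/29 + 14/23 = 820/667)
(28*(-8) + 24)/(-446) + G(-43)/J(-15, 4) = (28*(-8) + 24)/(-446) + (820/667)/(-15) = (-224 + 24)*(-1/446) + (820/667)*(-1/15) = -200*(-1/446) - 164/2001 = 100/223 - 164/2001 = 163528/446223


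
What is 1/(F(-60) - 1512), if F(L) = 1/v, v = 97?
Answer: -97/146663 ≈ -0.00066138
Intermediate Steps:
F(L) = 1/97
1/(F(-60) - 1512) = 1/(1/97 - 1512) = 1/(-146663/97) = -97/146663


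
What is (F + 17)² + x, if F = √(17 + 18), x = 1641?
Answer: 1965 + 34*√35 ≈ 2166.1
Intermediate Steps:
F = √35 ≈ 5.9161
(F + 17)² + x = (√35 + 17)² + 1641 = (17 + √35)² + 1641 = 1641 + (17 + √35)²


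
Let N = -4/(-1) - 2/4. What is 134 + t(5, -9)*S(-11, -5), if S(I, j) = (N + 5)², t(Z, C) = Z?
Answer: 1981/4 ≈ 495.25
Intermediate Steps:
N = 7/2 (N = -4*(-1) - 2*¼ = 4 - ½ = 7/2 ≈ 3.5000)
S(I, j) = 289/4 (S(I, j) = (7/2 + 5)² = (17/2)² = 289/4)
134 + t(5, -9)*S(-11, -5) = 134 + 5*(289/4) = 134 + 1445/4 = 1981/4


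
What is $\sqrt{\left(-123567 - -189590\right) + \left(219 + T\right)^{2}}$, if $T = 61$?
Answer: $9 \sqrt{1783} \approx 380.03$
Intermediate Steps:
$\sqrt{\left(-123567 - -189590\right) + \left(219 + T\right)^{2}} = \sqrt{\left(-123567 - -189590\right) + \left(219 + 61\right)^{2}} = \sqrt{\left(-123567 + 189590\right) + 280^{2}} = \sqrt{66023 + 78400} = \sqrt{144423} = 9 \sqrt{1783}$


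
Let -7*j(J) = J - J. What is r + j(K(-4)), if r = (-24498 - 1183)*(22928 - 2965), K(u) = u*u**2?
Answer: -512669803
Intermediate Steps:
K(u) = u**3
r = -512669803 (r = -25681*19963 = -512669803)
j(J) = 0 (j(J) = -(J - J)/7 = -1/7*0 = 0)
r + j(K(-4)) = -512669803 + 0 = -512669803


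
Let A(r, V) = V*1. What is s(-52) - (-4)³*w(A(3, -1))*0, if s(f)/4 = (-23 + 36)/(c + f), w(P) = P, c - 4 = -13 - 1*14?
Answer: -52/75 ≈ -0.69333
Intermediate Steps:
c = -23 (c = 4 + (-13 - 1*14) = 4 + (-13 - 14) = 4 - 27 = -23)
A(r, V) = V
s(f) = 52/(-23 + f) (s(f) = 4*((-23 + 36)/(-23 + f)) = 4*(13/(-23 + f)) = 52/(-23 + f))
s(-52) - (-4)³*w(A(3, -1))*0 = 52/(-23 - 52) - (-4)³*(-1)*0 = 52/(-75) - (-64*(-1))*0 = 52*(-1/75) - 64*0 = -52/75 - 1*0 = -52/75 + 0 = -52/75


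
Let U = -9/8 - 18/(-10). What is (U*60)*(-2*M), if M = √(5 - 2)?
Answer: -81*√3 ≈ -140.30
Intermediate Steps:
U = 27/40 (U = -9*⅛ - 18*(-⅒) = -9/8 + 9/5 = 27/40 ≈ 0.67500)
M = √3 ≈ 1.7320
(U*60)*(-2*M) = ((27/40)*60)*(-2*√3) = 81*(-2*√3)/2 = -81*√3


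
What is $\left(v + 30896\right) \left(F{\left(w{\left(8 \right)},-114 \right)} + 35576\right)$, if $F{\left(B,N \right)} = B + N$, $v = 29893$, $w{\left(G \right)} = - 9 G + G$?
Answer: $2151809022$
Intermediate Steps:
$w{\left(G \right)} = - 8 G$
$\left(v + 30896\right) \left(F{\left(w{\left(8 \right)},-114 \right)} + 35576\right) = \left(29893 + 30896\right) \left(\left(\left(-8\right) 8 - 114\right) + 35576\right) = 60789 \left(\left(-64 - 114\right) + 35576\right) = 60789 \left(-178 + 35576\right) = 60789 \cdot 35398 = 2151809022$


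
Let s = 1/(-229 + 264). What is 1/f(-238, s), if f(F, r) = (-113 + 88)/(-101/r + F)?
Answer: 3773/25 ≈ 150.92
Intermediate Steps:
s = 1/35 ≈ 0.028571
f(F, r) = -25/(F - 101/r)
1/f(-238, s) = 1/(-25*1/35/(-101 - 238*1/35)) = 1/(-25*1/35/(-101 - 34/5)) = 1/(-25*1/35/(-539/5)) = 1/(-25*1/35*(-5/539)) = 1/(25/3773) = 3773/25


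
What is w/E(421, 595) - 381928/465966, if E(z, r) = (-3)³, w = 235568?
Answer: -2032907236/232983 ≈ -8725.6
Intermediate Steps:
E(z, r) = -27
w/E(421, 595) - 381928/465966 = 235568/(-27) - 381928/465966 = 235568*(-1/27) - 381928*1/465966 = -235568/27 - 190964/232983 = -2032907236/232983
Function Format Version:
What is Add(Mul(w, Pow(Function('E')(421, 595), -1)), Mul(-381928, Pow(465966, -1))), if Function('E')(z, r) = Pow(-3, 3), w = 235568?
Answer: Rational(-2032907236, 232983) ≈ -8725.6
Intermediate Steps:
Function('E')(z, r) = -27
Add(Mul(w, Pow(Function('E')(421, 595), -1)), Mul(-381928, Pow(465966, -1))) = Add(Mul(235568, Pow(-27, -1)), Mul(-381928, Pow(465966, -1))) = Add(Mul(235568, Rational(-1, 27)), Mul(-381928, Rational(1, 465966))) = Add(Rational(-235568, 27), Rational(-190964, 232983)) = Rational(-2032907236, 232983)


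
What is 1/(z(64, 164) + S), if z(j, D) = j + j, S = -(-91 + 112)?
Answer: 1/107 ≈ 0.0093458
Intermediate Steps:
S = -21 (S = -1*21 = -21)
z(j, D) = 2*j
1/(z(64, 164) + S) = 1/(2*64 - 21) = 1/(128 - 21) = 1/107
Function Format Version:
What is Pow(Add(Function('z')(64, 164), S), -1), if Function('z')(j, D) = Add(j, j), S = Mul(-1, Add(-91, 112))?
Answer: Rational(1, 107) ≈ 0.0093458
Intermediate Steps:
S = -21 (S = Mul(-1, 21) = -21)
Function('z')(j, D) = Mul(2, j)
Pow(Add(Function('z')(64, 164), S), -1) = Pow(Add(Mul(2, 64), -21), -1) = Pow(Add(128, -21), -1) = Pow(107, -1) = Rational(1, 107)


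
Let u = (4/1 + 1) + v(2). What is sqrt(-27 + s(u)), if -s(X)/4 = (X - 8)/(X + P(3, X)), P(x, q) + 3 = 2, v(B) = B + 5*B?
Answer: 3*I*sqrt(13)/2 ≈ 5.4083*I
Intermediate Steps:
v(B) = 6*B
P(x, q) = -1 (P(x, q) = -3 + 2 = -1)
u = 17 (u = (4/1 + 1) + 6*2 = (4*1 + 1) + 12 = (4 + 1) + 12 = 5 + 12 = 17)
s(X) = -4*(-8 + X)/(-1 + X) (s(X) = -4*(X - 8)/(X - 1) = -4*(-8 + X)/(-1 + X))
sqrt(-27 + s(u)) = sqrt(-27 + 4*(8 - 1*17)/(-1 + 17)) = sqrt(-27 + 4*(8 - 17)/16) = sqrt(-27 + 4*(1/16)*(-9)) = sqrt(-27 - 9/4) = sqrt(-117/4) = 3*I*sqrt(13)/2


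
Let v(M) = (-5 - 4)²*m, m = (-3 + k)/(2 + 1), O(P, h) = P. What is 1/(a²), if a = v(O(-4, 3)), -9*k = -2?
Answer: 1/5625 ≈ 0.00017778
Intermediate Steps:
k = 2/9 (k = -⅑*(-2) = 2/9 ≈ 0.22222)
m = -25/27 (m = (-3 + 2/9)/(2 + 1) = -25/9/3 = -25/9*⅓ = -25/27 ≈ -0.92593)
v(M) = -75 (v(M) = (-5 - 4)²*(-25/27) = (-9)²*(-25/27) = 81*(-25/27) = -75)
a = -75
1/(a²) = 1/((-75)²) = 1/5625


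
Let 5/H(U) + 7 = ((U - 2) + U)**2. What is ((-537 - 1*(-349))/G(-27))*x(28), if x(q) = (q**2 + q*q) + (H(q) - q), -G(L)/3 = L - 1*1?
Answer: -210553655/61089 ≈ -3446.7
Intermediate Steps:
G(L) = 3 - 3*L (G(L) = -3*(L - 1*1) = -3*(L - 1) = -3*(-1 + L) = 3 - 3*L)
H(U) = 5/(-7 + (-2 + 2*U)**2) (H(U) = 5/(-7 + ((U - 2) + U)**2) = 5/(-7 + ((-2 + U) + U)**2) = 5/(-7 + (-2 + 2*U)**2))
x(q) = -q + 2*q**2 + 5/(-7 + 4*(-1 + q)**2) (x(q) = (q**2 + q*q) + (5/(-7 + 4*(-1 + q)**2) - q) = (q**2 + q**2) + (-q + 5/(-7 + 4*(-1 + q)**2)) = 2*q**2 + (-q + 5/(-7 + 4*(-1 + q)**2)) = -q + 2*q**2 + 5/(-7 + 4*(-1 + q)**2))
((-537 - 1*(-349))/G(-27))*x(28) = ((-537 - 1*(-349))/(3 - 3*(-27)))*((5 + 28*(-1 + 2*28)*(-7 + 4*(-1 + 28)**2))/(-7 + 4*(-1 + 28)**2)) = ((-537 + 349)/(3 + 81))*((5 + 28*(-1 + 56)*(-7 + 4*27**2))/(-7 + 4*27**2)) = (-188/84)*((5 + 28*55*(-7 + 4*729))/(-7 + 4*729)) = (-188*1/84)*((5 + 28*55*(-7 + 2916))/(-7 + 2916)) = -47*(5 + 28*55*2909)/(21*2909) = -47*(5 + 4479860)/61089 = -47*4479865/61089 = -47/21*4479865/2909 = -210553655/61089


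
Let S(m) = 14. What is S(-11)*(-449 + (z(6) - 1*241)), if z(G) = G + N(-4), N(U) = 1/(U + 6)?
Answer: -9569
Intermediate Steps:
N(U) = 1/(6 + U)
z(G) = 1/2 + G (z(G) = G + 1/(6 - 4) = G + 1/2 = 1/2 + G)
S(-11)*(-449 + (z(6) - 1*241)) = 14*(-449 + ((1/2 + 6) - 1*241)) = 14*(-449 + (13/2 - 241)) = 14*(-449 - 469/2) = 14*(-1367/2) = -9569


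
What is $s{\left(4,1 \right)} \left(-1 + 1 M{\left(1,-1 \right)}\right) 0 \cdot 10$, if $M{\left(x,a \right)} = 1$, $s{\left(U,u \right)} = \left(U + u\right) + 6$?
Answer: $0$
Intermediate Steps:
$s{\left(U,u \right)} = 6 + U + u$
$s{\left(4,1 \right)} \left(-1 + 1 M{\left(1,-1 \right)}\right) 0 \cdot 10 = \left(6 + 4 + 1\right) \left(-1 + 1 \cdot 1\right) 0 \cdot 10 = 11 \left(-1 + 1\right) 0 \cdot 10 = 11 \cdot 0 \cdot 0 \cdot 10 = 11 \cdot 0 \cdot 10 = 11 \cdot 0 = 0$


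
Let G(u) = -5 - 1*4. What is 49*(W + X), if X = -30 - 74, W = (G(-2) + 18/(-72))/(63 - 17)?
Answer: -939477/184 ≈ -5105.9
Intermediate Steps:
G(u) = -9 (G(u) = -5 - 4 = -9)
W = -37/184 (W = (-9 + 18/(-72))/(63 - 17) = (-9 + 18*(-1/72))/46 = (-9 - ¼)*(1/46) = -37/4*1/46 = -37/184 ≈ -0.20109)
X = -104
49*(W + X) = 49*(-37/184 - 104) = 49*(-19173/184) = -939477/184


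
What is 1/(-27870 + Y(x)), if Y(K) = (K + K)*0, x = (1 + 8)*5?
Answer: -1/27870 ≈ -3.5881e-5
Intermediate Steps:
x = 45 (x = 9*5 = 45)
Y(K) = 0 (Y(K) = (2*K)*0 = 0)
1/(-27870 + Y(x)) = 1/(-27870 + 0) = 1/(-27870) = -1/27870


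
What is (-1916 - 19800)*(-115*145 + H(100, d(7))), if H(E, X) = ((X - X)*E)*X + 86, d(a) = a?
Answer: 360246724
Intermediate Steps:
H(E, X) = 86 (H(E, X) = (0*E)*X + 86 = 0*X + 86 = 0 + 86 = 86)
(-1916 - 19800)*(-115*145 + H(100, d(7))) = (-1916 - 19800)*(-115*145 + 86) = -21716*(-16675 + 86) = -21716*(-16589) = 360246724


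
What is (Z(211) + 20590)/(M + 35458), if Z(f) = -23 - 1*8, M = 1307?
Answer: 6853/12255 ≈ 0.55920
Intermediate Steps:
Z(f) = -31 (Z(f) = -23 - 8 = -31)
(Z(211) + 20590)/(M + 35458) = (-31 + 20590)/(1307 + 35458) = 20559/36765 = 20559*(1/36765) = 6853/12255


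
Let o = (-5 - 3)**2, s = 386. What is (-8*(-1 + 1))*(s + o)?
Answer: 0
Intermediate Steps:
o = 64 (o = (-8)**2 = 64)
(-8*(-1 + 1))*(s + o) = (-8*(-1 + 1))*(386 + 64) = -8*0*450 = 0*450 = 0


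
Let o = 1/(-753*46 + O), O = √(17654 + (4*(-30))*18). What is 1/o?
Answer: -34638 + √15494 ≈ -34514.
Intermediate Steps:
O = √15494 (O = √(17654 - 120*18) = √(17654 - 2160) = √15494 ≈ 124.47)
o = 1/(-34638 + √15494) (o = 1/(-753*46 + √15494) = 1/(-34638 + √15494) ≈ -2.8974e-5)
1/o = 1/(-17319/599887775 - √15494/1199775550)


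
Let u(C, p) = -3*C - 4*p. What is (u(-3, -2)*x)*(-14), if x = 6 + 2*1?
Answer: -1904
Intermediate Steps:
x = 8 (x = 6 + 2 = 8)
u(C, p) = -4*p - 3*C
(u(-3, -2)*x)*(-14) = ((-4*(-2) - 3*(-3))*8)*(-14) = ((8 + 9)*8)*(-14) = (17*8)*(-14) = 136*(-14) = -1904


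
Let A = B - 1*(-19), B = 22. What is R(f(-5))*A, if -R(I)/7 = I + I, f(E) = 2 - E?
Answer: -4018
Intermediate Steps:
A = 41 (A = 22 - 1*(-19) = 22 + 19 = 41)
R(I) = -14*I (R(I) = -7*(I + I) = -14*I)
R(f(-5))*A = -14*(2 - 1*(-5))*41 = -14*(2 + 5)*41 = -14*7*41 = -98*41 = -4018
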